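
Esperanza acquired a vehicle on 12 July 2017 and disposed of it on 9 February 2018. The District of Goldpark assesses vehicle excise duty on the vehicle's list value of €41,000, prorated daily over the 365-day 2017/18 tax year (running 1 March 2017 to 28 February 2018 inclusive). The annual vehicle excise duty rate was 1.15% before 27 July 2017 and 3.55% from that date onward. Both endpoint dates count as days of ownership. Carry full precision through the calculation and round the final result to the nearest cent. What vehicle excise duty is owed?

€808.94

12 July – 26 July 2017: 15 days at 1.15% → €41,000 × 1.15% × 15/365 = €19.3767
27 July 2017 – 9 February 2018: 198 days at 3.55% → €41,000 × 3.55% × 198/365 = €789.5589
Total = €808.9356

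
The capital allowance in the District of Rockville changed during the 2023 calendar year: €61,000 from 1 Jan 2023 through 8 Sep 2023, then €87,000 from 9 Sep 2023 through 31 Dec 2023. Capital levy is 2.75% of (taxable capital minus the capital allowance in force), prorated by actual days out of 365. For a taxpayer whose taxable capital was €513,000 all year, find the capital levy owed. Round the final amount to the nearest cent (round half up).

€12,206.68

1 Jan – 8 Sep 2023: 251 days, exemption €61,000 → (€513,000 − €61,000) × 2.75% × 251/365 = €8,547.7534
9 Sep – 31 Dec 2023: 114 days, exemption €87,000 → (€513,000 − €87,000) × 2.75% × 114/365 = €3,658.9315
Total = €12,206.6849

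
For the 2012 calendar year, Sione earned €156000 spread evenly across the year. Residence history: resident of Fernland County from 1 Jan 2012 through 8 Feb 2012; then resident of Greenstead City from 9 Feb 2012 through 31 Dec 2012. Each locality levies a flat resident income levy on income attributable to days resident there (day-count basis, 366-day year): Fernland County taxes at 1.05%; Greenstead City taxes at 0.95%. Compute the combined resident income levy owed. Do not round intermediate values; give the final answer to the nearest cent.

€1498.62

Fernland County, 1 Jan – 8 Feb 2012: 39 days → €156000 × 1.05% × 39/366 = €174.5410
Greenstead City, 9 Feb – 31 Dec 2012: 327 days → €156000 × 0.95% × 327/366 = €1324.0820
Total = €1498.6230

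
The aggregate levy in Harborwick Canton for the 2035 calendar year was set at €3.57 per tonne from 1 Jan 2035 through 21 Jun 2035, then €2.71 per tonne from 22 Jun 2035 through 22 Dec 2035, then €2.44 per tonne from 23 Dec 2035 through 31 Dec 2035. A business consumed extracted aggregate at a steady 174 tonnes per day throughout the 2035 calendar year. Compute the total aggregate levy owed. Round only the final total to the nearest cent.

€197427.36

1 Jan – 21 Jun 2035: 172 days × 174 tonnes/day = 29,928 tonnes at €3.57/tonne → €106842.96
22 Jun – 22 Dec 2035: 184 days × 174 tonnes/day = 32,016 tonnes at €2.71/tonne → €86763.36
23 Dec – 31 Dec 2035: 9 days × 174 tonnes/day = 1,566 tonnes at €2.44/tonne → €3821.04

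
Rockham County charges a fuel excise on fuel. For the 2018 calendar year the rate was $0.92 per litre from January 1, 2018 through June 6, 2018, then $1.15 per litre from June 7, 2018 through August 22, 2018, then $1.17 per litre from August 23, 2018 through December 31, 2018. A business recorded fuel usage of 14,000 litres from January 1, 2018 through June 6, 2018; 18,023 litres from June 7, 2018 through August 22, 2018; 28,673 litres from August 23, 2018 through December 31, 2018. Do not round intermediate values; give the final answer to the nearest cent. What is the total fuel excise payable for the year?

$67153.86

January 1 – June 6, 2018: 14,000 litres at $0.92/litre → $12880.00
June 7 – August 22, 2018: 18,023 litres at $1.15/litre → $20726.45
August 23 – December 31, 2018: 28,673 litres at $1.17/litre → $33547.41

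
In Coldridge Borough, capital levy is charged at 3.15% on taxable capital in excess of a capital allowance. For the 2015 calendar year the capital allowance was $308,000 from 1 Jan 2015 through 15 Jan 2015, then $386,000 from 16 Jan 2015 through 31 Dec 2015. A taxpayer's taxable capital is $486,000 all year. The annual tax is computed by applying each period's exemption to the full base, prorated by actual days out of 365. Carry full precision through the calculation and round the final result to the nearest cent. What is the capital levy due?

$3,250.97

1 Jan – 15 Jan 2015: 15 days, exemption $308,000 → ($486,000 − $308,000) × 3.15% × 15/365 = $230.4247
16 Jan – 31 Dec 2015: 350 days, exemption $386,000 → ($486,000 − $386,000) × 3.15% × 350/365 = $3,020.5479
Total = $3,250.9726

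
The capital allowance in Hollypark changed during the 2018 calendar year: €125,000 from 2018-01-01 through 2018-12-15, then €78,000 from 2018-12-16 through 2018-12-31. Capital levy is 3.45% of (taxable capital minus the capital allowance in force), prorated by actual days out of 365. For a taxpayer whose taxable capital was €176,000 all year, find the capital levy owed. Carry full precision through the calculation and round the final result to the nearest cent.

2018-01-01 to 2018-12-15: 349 days, exemption €125,000 → (€176,000 − €125,000) × 3.45% × 349/365 = €1,682.3712
2018-12-16 to 2018-12-31: 16 days, exemption €78,000 → (€176,000 − €78,000) × 3.45% × 16/365 = €148.2082
Total = €1,830.5795

€1,830.58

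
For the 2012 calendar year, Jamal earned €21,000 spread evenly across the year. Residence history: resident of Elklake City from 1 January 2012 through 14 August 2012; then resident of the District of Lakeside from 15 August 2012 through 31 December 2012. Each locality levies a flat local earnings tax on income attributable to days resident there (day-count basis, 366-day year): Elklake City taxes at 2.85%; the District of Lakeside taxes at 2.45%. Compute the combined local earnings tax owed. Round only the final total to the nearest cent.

Elklake City, 1 January – 14 August 2012: 227 days → €21,000 × 2.85% × 227/366 = €371.2008
The District of Lakeside, 15 August – 31 December 2012: 139 days → €21,000 × 2.45% × 139/366 = €195.3975
Total = €566.5984

€566.60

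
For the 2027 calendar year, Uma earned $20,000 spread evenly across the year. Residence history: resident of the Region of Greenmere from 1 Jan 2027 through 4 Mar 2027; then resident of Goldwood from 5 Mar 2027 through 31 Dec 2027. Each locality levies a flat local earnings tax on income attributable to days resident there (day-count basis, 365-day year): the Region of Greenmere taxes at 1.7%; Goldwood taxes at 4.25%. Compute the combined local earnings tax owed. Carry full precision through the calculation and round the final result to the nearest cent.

The Region of Greenmere, 1 Jan – 4 Mar 2027: 63 days → $20,000 × 1.7% × 63/365 = $58.6849
Goldwood, 5 Mar – 31 Dec 2027: 302 days → $20,000 × 4.25% × 302/365 = $703.2877
Total = $761.9726

$761.97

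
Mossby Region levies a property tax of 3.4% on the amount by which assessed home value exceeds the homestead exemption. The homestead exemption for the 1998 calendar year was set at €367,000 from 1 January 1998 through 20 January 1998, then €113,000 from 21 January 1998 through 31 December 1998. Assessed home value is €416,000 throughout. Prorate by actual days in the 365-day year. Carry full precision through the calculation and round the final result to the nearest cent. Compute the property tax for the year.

1 January – 20 January 1998: 20 days, exemption €367,000 → (€416,000 − €367,000) × 3.4% × 20/365 = €91.2877
21 January – 31 December 1998: 345 days, exemption €113,000 → (€416,000 − €113,000) × 3.4% × 345/365 = €9,737.5068
Total = €9,828.7945

€9,828.79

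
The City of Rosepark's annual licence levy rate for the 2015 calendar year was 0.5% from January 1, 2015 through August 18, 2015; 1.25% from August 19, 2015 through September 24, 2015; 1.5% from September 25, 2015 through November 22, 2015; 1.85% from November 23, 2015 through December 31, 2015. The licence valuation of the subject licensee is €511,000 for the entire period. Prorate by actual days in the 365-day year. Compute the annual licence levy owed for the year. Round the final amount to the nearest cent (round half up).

€4,506.60

January 1 – August 18, 2015: 230 days at 0.5% → €511,000 × 0.5% × 230/365 = €1,610.0000
August 19 – September 24, 2015: 37 days at 1.25% → €511,000 × 1.25% × 37/365 = €647.5000
September 25 – November 22, 2015: 59 days at 1.5% → €511,000 × 1.5% × 59/365 = €1,239.0000
November 23 – December 31, 2015: 39 days at 1.85% → €511,000 × 1.85% × 39/365 = €1,010.1000
Total = €4,506.6000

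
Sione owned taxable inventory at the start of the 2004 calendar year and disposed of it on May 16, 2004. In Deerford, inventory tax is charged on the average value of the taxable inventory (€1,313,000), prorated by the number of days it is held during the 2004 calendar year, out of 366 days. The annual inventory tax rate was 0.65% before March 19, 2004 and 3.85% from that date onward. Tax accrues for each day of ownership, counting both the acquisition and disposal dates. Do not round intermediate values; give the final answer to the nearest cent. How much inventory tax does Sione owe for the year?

€9,967.68

January 1 – March 18, 2004: 78 days at 0.65% → €1,313,000 × 0.65% × 78/366 = €1,818.8279
March 19 – May 16, 2004: 59 days at 3.85% → €1,313,000 × 3.85% × 59/366 = €8,148.8511
Total = €9,967.6790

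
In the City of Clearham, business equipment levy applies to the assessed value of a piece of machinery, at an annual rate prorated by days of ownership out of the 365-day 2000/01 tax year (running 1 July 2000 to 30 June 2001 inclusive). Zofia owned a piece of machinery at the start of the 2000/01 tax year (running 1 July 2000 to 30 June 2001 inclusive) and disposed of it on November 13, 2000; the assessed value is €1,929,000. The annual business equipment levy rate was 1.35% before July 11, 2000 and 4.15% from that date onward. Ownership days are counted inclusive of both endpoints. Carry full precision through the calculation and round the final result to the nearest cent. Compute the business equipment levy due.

July 1 – July 10, 2000: 10 days at 1.35% → €1,929,000 × 1.35% × 10/365 = €713.4658
July 11 – November 13, 2000: 126 days at 4.15% → €1,929,000 × 4.15% × 126/365 = €27,634.9068
Total = €28,348.3726

€28,348.37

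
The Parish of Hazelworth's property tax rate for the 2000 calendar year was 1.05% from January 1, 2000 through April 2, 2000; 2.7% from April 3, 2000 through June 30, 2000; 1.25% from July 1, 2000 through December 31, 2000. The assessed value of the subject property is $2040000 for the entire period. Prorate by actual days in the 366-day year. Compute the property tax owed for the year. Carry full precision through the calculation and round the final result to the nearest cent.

$31656.23

January 1 – April 2, 2000: 93 days at 1.05% → $2040000 × 1.05% × 93/366 = $5442.7869
April 3 – June 30, 2000: 89 days at 2.7% → $2040000 × 2.7% × 89/366 = $13393.7705
July 1 – December 31, 2000: 184 days at 1.25% → $2040000 × 1.25% × 184/366 = $12819.6721
Total = $31656.2295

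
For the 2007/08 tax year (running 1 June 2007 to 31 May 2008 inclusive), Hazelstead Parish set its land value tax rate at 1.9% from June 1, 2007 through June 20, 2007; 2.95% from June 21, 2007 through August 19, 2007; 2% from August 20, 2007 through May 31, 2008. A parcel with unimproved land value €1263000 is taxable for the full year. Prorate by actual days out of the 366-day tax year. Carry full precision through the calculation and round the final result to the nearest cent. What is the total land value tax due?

June 1 – June 20, 2007: 20 days at 1.9% → €1263000 × 1.9% × 20/366 = €1311.3115
June 21 – August 19, 2007: 60 days at 2.95% → €1263000 × 2.95% × 60/366 = €6107.9508
August 20, 2007 – May 31, 2008: 286 days at 2% → €1263000 × 2% × 286/366 = €19738.6885
Total = €27157.9508

€27157.95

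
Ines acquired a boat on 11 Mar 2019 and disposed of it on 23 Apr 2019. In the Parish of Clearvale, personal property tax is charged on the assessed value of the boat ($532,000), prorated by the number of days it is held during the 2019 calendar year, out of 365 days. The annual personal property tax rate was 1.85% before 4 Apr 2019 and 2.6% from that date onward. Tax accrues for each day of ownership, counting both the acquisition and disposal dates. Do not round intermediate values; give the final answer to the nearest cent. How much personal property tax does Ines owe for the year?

11 Mar – 3 Apr 2019: 24 days at 1.85% → $532,000 × 1.85% × 24/365 = $647.1452
4 Apr – 23 Apr 2019: 20 days at 2.6% → $532,000 × 2.6% × 20/365 = $757.9178
Total = $1,405.0630

$1,405.06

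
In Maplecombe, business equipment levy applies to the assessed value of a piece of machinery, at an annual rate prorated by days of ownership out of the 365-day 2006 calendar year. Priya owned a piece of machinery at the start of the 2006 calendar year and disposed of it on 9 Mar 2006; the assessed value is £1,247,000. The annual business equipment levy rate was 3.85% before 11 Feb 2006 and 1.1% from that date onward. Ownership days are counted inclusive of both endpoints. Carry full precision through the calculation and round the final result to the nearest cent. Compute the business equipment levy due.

£6,407.53

1 Jan – 10 Feb 2006: 41 days at 3.85% → £1,247,000 × 3.85% × 41/365 = £5,392.8479
11 Feb – 9 Mar 2006: 27 days at 1.1% → £1,247,000 × 1.1% × 27/365 = £1,014.6822
Total = £6,407.5301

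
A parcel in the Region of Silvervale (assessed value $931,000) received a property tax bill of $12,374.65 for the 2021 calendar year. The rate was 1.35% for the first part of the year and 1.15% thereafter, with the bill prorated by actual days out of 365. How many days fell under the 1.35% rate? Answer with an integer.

Let d = days at the first rate; then 365 − d days at the second rate.
$931,000 × [1.35%·d + 1.15%·(365−d)] / 365 = $12,374.65
Solving gives d = 327, so the new rate took effect on November 24, 2021.

327 days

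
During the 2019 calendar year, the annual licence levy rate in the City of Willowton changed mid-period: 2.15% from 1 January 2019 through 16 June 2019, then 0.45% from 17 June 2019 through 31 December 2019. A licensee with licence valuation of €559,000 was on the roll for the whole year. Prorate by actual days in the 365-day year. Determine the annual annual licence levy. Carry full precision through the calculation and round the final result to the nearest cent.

€6,863.45

1 January – 16 June 2019: 167 days at 2.15% → €559,000 × 2.15% × 167/365 = €5,498.8753
17 June – 31 December 2019: 198 days at 0.45% → €559,000 × 0.45% × 198/365 = €1,364.5726
Total = €6,863.4479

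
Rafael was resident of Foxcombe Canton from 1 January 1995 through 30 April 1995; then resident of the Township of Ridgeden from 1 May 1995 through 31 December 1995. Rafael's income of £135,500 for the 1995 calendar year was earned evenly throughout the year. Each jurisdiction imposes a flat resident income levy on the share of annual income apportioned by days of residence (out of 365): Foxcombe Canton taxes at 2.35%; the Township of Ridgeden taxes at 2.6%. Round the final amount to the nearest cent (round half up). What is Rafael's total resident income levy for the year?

Foxcombe Canton, 1 January – 30 April 1995: 120 days → £135,500 × 2.35% × 120/365 = £1,046.8767
The Township of Ridgeden, 1 May – 31 December 1995: 245 days → £135,500 × 2.6% × 245/365 = £2,364.7534
Total = £3,411.6301

£3,411.63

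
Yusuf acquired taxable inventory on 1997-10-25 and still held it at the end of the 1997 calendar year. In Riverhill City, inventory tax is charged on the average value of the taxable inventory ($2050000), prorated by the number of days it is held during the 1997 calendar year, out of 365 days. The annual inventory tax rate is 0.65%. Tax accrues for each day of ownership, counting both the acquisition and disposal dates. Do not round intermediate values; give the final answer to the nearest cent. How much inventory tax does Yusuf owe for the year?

Days held (1997-10-25 to 1997-12-31): 68 out of 365
Tax = $2050000 × 0.65% × 68/365 = $2482.4658

$2482.47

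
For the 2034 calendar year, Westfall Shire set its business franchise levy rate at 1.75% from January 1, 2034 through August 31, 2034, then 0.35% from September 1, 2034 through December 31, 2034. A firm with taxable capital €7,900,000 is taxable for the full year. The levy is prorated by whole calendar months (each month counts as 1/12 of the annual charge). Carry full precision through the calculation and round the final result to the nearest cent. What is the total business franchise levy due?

January 1 – August 31, 2034: 8 months at 1.75% → €7,900,000 × 1.75% × 8/12 = €92,166.6667
September 1 – December 31, 2034: 4 months at 0.35% → €7,900,000 × 0.35% × 4/12 = €9,216.6667
Total = €101,383.3333

€101,383.33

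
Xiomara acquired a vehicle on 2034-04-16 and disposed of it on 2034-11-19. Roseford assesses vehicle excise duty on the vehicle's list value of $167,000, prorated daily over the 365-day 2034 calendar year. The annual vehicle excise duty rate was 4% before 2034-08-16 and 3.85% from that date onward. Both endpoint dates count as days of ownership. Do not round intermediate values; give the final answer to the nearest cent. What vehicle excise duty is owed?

2034-04-16 to 2034-08-15: 122 days at 4% → $167,000 × 4% × 122/365 = $2,232.7671
2034-08-16 to 2034-11-19: 96 days at 3.85% → $167,000 × 3.85% × 96/365 = $1,691.0466
Total = $3,923.8137

$3,923.81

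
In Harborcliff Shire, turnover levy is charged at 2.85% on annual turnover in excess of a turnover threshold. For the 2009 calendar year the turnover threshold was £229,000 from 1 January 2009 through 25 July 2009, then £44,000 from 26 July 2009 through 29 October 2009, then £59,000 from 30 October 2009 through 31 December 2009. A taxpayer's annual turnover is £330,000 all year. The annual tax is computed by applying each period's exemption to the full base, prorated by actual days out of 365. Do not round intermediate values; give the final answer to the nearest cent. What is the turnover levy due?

1 January – 25 July 2009: 206 days, exemption £229,000 → (£330,000 − £229,000) × 2.85% × 206/365 = £1,624.5781
26 July – 29 October 2009: 96 days, exemption £44,000 → (£330,000 − £44,000) × 2.85% × 96/365 = £2,143.8247
30 October – 31 December 2009: 63 days, exemption £59,000 → (£330,000 − £59,000) × 2.85% × 63/365 = £1,333.0973
Total = £5,101.5000

£5,101.50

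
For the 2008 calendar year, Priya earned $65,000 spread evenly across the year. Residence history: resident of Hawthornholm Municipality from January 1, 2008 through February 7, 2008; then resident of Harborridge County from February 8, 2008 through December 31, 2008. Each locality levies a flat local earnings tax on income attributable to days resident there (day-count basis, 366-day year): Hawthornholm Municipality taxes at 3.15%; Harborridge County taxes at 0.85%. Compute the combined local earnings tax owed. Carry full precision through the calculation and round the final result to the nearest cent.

Hawthornholm Municipality, January 1 – February 7, 2008: 38 days → $65,000 × 3.15% × 38/366 = $212.5820
Harborridge County, February 8 – December 31, 2008: 328 days → $65,000 × 0.85% × 328/366 = $495.1366
Total = $707.7186

$707.72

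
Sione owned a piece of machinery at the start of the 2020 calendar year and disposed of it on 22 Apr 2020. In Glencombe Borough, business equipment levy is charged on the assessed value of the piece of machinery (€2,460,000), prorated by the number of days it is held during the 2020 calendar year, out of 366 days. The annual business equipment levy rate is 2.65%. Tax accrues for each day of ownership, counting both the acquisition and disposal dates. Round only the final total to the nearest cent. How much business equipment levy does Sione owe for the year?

Days held (1 Jan – 22 Apr 2020): 113 out of 366
Tax = €2,460,000 × 2.65% × 113/366 = €20,126.9672

€20,126.97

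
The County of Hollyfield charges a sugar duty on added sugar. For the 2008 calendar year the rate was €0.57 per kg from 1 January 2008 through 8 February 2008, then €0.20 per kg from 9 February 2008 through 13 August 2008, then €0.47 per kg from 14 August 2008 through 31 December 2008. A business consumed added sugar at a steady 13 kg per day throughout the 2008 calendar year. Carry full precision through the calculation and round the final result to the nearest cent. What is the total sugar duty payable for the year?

1 January – 8 February 2008: 39 days × 13 kg/day = 507 kg at €0.57/kg → €288.99
9 February – 13 August 2008: 187 days × 13 kg/day = 2,431 kg at €0.20/kg → €486.20
14 August – 31 December 2008: 140 days × 13 kg/day = 1,820 kg at €0.47/kg → €855.40

€1,630.59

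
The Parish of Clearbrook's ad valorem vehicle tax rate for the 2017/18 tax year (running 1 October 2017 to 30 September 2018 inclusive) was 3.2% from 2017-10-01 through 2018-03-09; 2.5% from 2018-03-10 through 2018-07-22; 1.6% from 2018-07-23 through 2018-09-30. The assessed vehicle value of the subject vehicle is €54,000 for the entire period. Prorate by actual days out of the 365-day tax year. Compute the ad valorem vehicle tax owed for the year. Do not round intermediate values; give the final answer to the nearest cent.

2017-10-01 to 2018-03-09: 160 days at 3.2% → €54,000 × 3.2% × 160/365 = €757.4795
2018-03-10 to 2018-07-22: 135 days at 2.5% → €54,000 × 2.5% × 135/365 = €499.3151
2018-07-23 to 2018-09-30: 70 days at 1.6% → €54,000 × 1.6% × 70/365 = €165.6986
Total = €1,422.4932

€1,422.49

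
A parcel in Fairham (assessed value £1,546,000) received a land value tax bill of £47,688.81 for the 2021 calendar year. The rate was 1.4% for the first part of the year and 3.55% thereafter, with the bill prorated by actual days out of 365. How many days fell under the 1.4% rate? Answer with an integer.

79 days

Let d = days at the first rate; then 365 − d days at the second rate.
£1,546,000 × [1.4%·d + 3.55%·(365−d)] / 365 = £47,688.81
Solving gives d = 79, so the new rate took effect on March 21, 2021.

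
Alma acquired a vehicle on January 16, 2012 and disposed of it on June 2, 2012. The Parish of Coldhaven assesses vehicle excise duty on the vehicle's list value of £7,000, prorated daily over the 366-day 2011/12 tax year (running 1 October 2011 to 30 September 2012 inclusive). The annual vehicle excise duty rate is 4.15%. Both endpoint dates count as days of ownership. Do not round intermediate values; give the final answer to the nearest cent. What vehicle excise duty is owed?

£110.33

Days held (January 16 – June 2, 2012): 139 out of 366
Tax = £7,000 × 4.15% × 139/366 = £110.3265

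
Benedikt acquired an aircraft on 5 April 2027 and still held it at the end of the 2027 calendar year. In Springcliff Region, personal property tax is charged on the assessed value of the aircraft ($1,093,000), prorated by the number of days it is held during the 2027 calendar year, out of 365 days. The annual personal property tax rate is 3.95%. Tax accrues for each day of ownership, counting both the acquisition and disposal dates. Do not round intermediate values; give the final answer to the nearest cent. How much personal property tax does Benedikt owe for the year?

Days held (5 April – 31 December 2027): 271 out of 365
Tax = $1,093,000 × 3.95% × 271/365 = $32,054.8452

$32,054.85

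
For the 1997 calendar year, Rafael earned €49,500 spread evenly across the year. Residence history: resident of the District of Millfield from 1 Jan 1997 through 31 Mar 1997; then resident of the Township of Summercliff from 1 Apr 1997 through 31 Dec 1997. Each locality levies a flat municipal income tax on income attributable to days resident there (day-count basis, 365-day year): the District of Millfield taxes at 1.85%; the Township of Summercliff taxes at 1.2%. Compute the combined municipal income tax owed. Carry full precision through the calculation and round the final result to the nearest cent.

The District of Millfield, 1 Jan – 31 Mar 1997: 90 days → €49,500 × 1.85% × 90/365 = €225.8014
The Township of Summercliff, 1 Apr – 31 Dec 1997: 275 days → €49,500 × 1.2% × 275/365 = €447.5342
Total = €673.3356

€673.34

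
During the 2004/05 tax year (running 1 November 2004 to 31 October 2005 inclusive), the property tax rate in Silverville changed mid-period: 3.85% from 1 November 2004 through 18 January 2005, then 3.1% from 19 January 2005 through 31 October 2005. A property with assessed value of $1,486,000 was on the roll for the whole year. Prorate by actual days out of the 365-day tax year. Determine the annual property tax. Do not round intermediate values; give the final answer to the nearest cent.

$48,478.21

1 November 2004 – 18 January 2005: 79 days at 3.85% → $1,486,000 × 3.85% × 79/365 = $12,382.6548
19 January – 31 October 2005: 286 days at 3.1% → $1,486,000 × 3.1% × 286/365 = $36,095.5507
Total = $48,478.2055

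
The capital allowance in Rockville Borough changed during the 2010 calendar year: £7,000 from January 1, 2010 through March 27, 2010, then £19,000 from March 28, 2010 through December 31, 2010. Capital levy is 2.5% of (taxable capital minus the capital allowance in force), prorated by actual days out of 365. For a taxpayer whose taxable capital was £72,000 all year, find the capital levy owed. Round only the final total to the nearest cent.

January 1 – March 27, 2010: 86 days, exemption £7,000 → (£72,000 − £7,000) × 2.5% × 86/365 = £382.8767
March 28 – December 31, 2010: 279 days, exemption £19,000 → (£72,000 − £19,000) × 2.5% × 279/365 = £1,012.8082
Total = £1,395.6849

£1,395.68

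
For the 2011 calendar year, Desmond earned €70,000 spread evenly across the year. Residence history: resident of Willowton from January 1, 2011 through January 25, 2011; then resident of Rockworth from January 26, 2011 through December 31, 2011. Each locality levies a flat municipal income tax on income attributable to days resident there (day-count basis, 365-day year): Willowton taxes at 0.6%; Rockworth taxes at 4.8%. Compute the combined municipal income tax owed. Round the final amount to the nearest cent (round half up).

€3,158.63

Willowton, January 1 – January 25, 2011: 25 days → €70,000 × 0.6% × 25/365 = €28.7671
Rockworth, January 26 – December 31, 2011: 340 days → €70,000 × 4.8% × 340/365 = €3,129.8630
Total = €3,158.6301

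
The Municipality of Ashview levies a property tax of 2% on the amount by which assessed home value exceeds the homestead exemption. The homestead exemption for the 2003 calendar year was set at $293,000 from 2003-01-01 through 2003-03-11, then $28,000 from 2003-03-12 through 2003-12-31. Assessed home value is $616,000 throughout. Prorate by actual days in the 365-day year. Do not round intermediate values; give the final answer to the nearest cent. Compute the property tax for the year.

2003-01-01 to 2003-03-11: 70 days, exemption $293,000 → ($616,000 − $293,000) × 2% × 70/365 = $1,238.9041
2003-03-12 to 2003-12-31: 295 days, exemption $28,000 → ($616,000 − $28,000) × 2% × 295/365 = $9,504.6575
Total = $10,743.5616

$10,743.56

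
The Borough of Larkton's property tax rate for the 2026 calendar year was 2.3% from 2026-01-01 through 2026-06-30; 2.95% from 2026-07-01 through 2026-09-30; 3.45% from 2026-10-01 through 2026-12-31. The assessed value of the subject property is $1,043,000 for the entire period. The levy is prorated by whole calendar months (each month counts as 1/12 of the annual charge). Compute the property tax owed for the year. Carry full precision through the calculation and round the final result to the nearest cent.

2026-01-01 to 2026-06-30: 6 months at 2.3% → $1,043,000 × 2.3% × 6/12 = $11,994.5000
2026-07-01 to 2026-09-30: 3 months at 2.95% → $1,043,000 × 2.95% × 3/12 = $7,692.1250
2026-10-01 to 2026-12-31: 3 months at 3.45% → $1,043,000 × 3.45% × 3/12 = $8,995.8750
Total = $28,682.5000

$28,682.50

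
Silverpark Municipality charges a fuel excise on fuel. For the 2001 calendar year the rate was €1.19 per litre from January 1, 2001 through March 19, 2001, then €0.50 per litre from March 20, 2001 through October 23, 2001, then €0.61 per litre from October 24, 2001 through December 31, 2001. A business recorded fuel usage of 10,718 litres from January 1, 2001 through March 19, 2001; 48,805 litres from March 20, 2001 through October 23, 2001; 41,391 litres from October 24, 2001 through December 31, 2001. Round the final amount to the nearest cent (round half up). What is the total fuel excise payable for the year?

January 1 – March 19, 2001: 10,718 litres at €1.19/litre → €12,754.42
March 20 – October 23, 2001: 48,805 litres at €0.50/litre → €24,402.50
October 24 – December 31, 2001: 41,391 litres at €0.61/litre → €25,248.51

€62,405.43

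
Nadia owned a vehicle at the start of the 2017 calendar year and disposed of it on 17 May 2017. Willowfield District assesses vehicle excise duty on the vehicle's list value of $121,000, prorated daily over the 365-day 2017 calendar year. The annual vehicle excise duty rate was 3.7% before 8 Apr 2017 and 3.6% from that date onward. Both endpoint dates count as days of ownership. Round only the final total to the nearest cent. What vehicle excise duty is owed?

$1,667.15

1 Jan – 7 Apr 2017: 97 days at 3.7% → $121,000 × 3.7% × 97/365 = $1,189.7781
8 Apr – 17 May 2017: 40 days at 3.6% → $121,000 × 3.6% × 40/365 = $477.3699
Total = $1,667.1479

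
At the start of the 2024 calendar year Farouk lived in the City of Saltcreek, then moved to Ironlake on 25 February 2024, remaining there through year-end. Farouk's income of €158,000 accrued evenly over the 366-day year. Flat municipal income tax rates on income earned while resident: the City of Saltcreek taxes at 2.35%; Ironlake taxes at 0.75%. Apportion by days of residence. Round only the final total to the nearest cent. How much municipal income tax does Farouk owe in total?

€1,564.89

The City of Saltcreek, 1 January – 24 February 2024: 55 days → €158,000 × 2.35% × 55/366 = €557.9645
Ironlake, 25 February – 31 December 2024: 311 days → €158,000 × 0.75% × 311/366 = €1,006.9262
Total = €1,564.8907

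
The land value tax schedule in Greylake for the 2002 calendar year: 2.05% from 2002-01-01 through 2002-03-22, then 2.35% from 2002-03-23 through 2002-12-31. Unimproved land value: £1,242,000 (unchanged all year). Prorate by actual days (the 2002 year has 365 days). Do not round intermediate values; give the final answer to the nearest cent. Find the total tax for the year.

2002-01-01 to 2002-03-22: 81 days at 2.05% → £1,242,000 × 2.05% × 81/365 = £5,650.2493
2002-03-23 to 2002-12-31: 284 days at 2.35% → £1,242,000 × 2.35% × 284/365 = £22,709.8849
Total = £28,360.1342

£28,360.13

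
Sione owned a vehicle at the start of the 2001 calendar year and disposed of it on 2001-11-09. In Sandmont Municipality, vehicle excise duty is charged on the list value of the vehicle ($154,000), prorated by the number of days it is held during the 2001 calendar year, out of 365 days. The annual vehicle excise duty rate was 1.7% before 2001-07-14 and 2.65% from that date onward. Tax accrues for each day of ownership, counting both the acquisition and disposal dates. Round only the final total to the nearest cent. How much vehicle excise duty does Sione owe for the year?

2001-01-01 to 2001-07-13: 194 days at 1.7% → $154,000 × 1.7% × 194/365 = $1,391.4849
2001-07-14 to 2001-11-09: 119 days at 2.65% → $154,000 × 2.65% × 119/365 = $1,330.5178
Total = $2,722.0027

$2,722.00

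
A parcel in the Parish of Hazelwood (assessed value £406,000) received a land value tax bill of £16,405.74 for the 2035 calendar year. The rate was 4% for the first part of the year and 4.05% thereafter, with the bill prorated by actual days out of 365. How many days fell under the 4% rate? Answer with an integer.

67 days

Let d = days at the first rate; then 365 − d days at the second rate.
£406,000 × [4%·d + 4.05%·(365−d)] / 365 = £16,405.74
Solving gives d = 67, so the new rate took effect on 9 Mar 2035.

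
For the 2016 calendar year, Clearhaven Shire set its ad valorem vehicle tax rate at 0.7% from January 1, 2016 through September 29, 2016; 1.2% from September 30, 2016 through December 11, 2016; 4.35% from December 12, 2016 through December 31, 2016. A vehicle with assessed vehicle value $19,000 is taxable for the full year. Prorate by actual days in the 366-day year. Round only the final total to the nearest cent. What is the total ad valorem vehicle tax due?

$189.84

January 1 – September 29, 2016: 273 days at 0.7% → $19,000 × 0.7% × 273/366 = $99.2049
September 30 – December 11, 2016: 73 days at 1.2% → $19,000 × 1.2% × 73/366 = $45.4754
December 12 – December 31, 2016: 20 days at 4.35% → $19,000 × 4.35% × 20/366 = $45.1639
Total = $189.8443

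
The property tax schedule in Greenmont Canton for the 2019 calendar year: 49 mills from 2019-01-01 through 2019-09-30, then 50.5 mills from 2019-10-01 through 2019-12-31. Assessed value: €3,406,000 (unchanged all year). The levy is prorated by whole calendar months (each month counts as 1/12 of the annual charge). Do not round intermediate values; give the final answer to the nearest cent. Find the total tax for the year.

€168,171.25

2019-01-01 to 2019-09-30: 9 months at 49 mills → €3,406,000 × 4.9% × 9/12 = €125,170.5000
2019-10-01 to 2019-12-31: 3 months at 50.5 mills → €3,406,000 × 5.05% × 3/12 = €43,000.7500
Total = €168,171.2500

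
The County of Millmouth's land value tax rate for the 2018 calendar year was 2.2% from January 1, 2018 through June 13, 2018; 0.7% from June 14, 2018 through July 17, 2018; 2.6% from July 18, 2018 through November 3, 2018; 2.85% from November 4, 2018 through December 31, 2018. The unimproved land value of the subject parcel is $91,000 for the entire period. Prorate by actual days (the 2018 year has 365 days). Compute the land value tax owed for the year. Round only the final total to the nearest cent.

$2,077.54

January 1 – June 13, 2018: 164 days at 2.2% → $91,000 × 2.2% × 164/365 = $899.5288
June 14 – July 17, 2018: 34 days at 0.7% → $91,000 × 0.7% × 34/365 = $59.3370
July 18 – November 3, 2018: 109 days at 2.6% → $91,000 × 2.6% × 109/365 = $706.5589
November 4 – December 31, 2018: 58 days at 2.85% → $91,000 × 2.85% × 58/365 = $412.1178
Total = $2,077.5425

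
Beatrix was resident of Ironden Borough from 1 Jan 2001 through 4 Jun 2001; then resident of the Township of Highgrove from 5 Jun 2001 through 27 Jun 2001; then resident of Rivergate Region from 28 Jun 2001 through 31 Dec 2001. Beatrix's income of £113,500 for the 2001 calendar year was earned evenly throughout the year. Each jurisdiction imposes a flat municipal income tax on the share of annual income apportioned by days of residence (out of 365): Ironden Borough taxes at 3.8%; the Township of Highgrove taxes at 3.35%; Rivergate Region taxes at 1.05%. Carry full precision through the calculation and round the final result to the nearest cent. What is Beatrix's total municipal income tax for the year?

Ironden Borough, 1 Jan – 4 Jun 2001: 155 days → £113,500 × 3.8% × 155/365 = £1,831.5479
The Township of Highgrove, 5 Jun – 27 Jun 2001: 23 days → £113,500 × 3.35% × 23/365 = £239.5938
Rivergate Region, 28 Jun – 31 Dec 2001: 187 days → £113,500 × 1.05% × 187/365 = £610.5678
Total = £2,681.7096

£2,681.71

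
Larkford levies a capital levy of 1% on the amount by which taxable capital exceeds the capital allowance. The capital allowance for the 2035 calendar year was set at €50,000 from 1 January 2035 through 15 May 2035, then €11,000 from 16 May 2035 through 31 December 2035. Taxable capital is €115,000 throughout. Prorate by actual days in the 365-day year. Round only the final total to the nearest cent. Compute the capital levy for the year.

1 January – 15 May 2035: 135 days, exemption €50,000 → (€115,000 − €50,000) × 1% × 135/365 = €240.4110
16 May – 31 December 2035: 230 days, exemption €11,000 → (€115,000 − €11,000) × 1% × 230/365 = €655.3425
Total = €895.7534

€895.75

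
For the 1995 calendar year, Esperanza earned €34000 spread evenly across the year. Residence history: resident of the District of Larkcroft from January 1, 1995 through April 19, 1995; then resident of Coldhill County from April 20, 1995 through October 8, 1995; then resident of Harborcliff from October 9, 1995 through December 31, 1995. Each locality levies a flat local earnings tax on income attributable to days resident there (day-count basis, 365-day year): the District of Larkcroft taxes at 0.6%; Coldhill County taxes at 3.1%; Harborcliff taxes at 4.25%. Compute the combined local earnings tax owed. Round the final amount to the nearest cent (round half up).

The District of Larkcroft, January 1 – April 19, 1995: 109 days → €34000 × 0.6% × 109/365 = €60.9205
Coldhill County, April 20 – October 8, 1995: 172 days → €34000 × 3.1% × 172/365 = €496.6795
Harborcliff, October 9 – December 31, 1995: 84 days → €34000 × 4.25% × 84/365 = €332.5479
Total = €890.1479

€890.15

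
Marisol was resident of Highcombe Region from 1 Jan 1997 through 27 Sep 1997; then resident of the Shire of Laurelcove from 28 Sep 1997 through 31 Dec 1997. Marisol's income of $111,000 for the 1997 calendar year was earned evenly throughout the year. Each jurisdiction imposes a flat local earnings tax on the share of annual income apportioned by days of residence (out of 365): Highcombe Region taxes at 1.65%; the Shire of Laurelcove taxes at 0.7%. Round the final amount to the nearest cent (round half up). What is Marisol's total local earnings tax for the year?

$1,557.04

Highcombe Region, 1 Jan – 27 Sep 1997: 270 days → $111,000 × 1.65% × 270/365 = $1,354.8082
The Shire of Laurelcove, 28 Sep – 31 Dec 1997: 95 days → $111,000 × 0.7% × 95/365 = $202.2329
Total = $1,557.0411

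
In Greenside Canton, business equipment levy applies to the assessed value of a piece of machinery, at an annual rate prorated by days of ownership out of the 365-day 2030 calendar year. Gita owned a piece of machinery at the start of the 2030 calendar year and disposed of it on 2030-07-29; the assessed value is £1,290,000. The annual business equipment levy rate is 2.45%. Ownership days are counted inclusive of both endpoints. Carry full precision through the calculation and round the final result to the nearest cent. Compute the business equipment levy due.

Days held (2030-01-01 to 2030-07-29): 210 out of 365
Tax = £1,290,000 × 2.45% × 210/365 = £18,183.6986

£18,183.70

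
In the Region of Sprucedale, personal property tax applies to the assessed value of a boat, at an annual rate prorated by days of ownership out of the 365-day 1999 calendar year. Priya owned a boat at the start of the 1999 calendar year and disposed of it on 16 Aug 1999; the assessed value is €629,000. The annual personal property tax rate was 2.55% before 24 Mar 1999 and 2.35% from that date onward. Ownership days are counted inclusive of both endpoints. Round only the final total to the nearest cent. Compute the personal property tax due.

€9,515.99

1 Jan – 23 Mar 1999: 82 days at 2.55% → €629,000 × 2.55% × 82/365 = €3,603.3945
24 Mar – 16 Aug 1999: 146 days at 2.35% → €629,000 × 2.35% × 146/365 = €5,912.6000
Total = €9,515.9945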